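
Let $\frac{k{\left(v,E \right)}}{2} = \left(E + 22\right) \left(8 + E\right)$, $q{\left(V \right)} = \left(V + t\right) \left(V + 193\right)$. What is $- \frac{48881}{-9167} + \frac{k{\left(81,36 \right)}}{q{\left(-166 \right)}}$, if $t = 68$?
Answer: $\frac{41275379}{12127941} \approx 3.4033$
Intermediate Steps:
$q{\left(V \right)} = \left(68 + V\right) \left(193 + V\right)$ ($q{\left(V \right)} = \left(V + 68\right) \left(V + 193\right) = \left(68 + V\right) \left(193 + V\right)$)
$k{\left(v,E \right)} = 2 \left(8 + E\right) \left(22 + E\right)$ ($k{\left(v,E \right)} = 2 \left(E + 22\right) \left(8 + E\right) = 2 \left(22 + E\right) \left(8 + E\right) = 2 \left(8 + E\right) \left(22 + E\right)$)
$- \frac{48881}{-9167} + \frac{k{\left(81,36 \right)}}{q{\left(-166 \right)}} = - \frac{48881}{-9167} + \frac{352 + 2 \cdot 36^{2} + 60 \cdot 36}{13124 + \left(-166\right)^{2} + 261 \left(-166\right)} = \left(-48881\right) \left(- \frac{1}{9167}\right) + \frac{352 + 2 \cdot 1296 + 2160}{13124 + 27556 - 43326} = \frac{48881}{9167} + \frac{352 + 2592 + 2160}{-2646} = \frac{48881}{9167} + 5104 \left(- \frac{1}{2646}\right) = \frac{48881}{9167} - \frac{2552}{1323} = \frac{41275379}{12127941}$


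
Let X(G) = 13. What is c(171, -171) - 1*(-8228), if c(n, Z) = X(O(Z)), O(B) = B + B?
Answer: 8241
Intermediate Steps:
O(B) = 2*B
c(n, Z) = 13
c(171, -171) - 1*(-8228) = 13 - 1*(-8228) = 13 + 8228 = 8241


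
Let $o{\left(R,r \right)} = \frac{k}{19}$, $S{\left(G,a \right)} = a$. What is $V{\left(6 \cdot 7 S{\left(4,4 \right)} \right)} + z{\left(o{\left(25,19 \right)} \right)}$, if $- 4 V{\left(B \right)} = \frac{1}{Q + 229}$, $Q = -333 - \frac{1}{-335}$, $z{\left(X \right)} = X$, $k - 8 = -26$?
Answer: $- \frac{2502043}{2647764} \approx -0.94496$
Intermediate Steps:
$k = -18$ ($k = 8 - 26 = -18$)
$o{\left(R,r \right)} = - \frac{18}{19}$
$Q = - \frac{111554}{335}$ ($Q = -333 - - \frac{1}{335} = -333 + \frac{1}{335} = - \frac{111554}{335} \approx -333.0$)
$V{\left(B \right)} = \frac{335}{139356}$ ($V{\left(B \right)} = - \frac{1}{4 \left(- \frac{111554}{335} + 229\right)} = - \frac{1}{4 \left(- \frac{34839}{335}\right)} = \left(- \frac{1}{4}\right) \left(- \frac{335}{34839}\right) = \frac{335}{139356}$)
$V{\left(6 \cdot 7 S{\left(4,4 \right)} \right)} + z{\left(o{\left(25,19 \right)} \right)} = \frac{335}{139356} - \frac{18}{19} = - \frac{2502043}{2647764}$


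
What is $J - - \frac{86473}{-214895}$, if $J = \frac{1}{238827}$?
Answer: $- \frac{20651872276}{51322728165} \approx -0.40239$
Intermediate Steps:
$J = \frac{1}{238827} \approx 4.1871 \cdot 10^{-6}$
$J - - \frac{86473}{-214895} = \frac{1}{238827} - - \frac{86473}{-214895} = \frac{1}{238827} - \left(-86473\right) \left(- \frac{1}{214895}\right) = \frac{1}{238827} - \frac{86473}{214895} = - \frac{20651872276}{51322728165}$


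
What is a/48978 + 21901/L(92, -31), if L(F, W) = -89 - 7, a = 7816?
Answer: -178652807/783648 ≈ -227.98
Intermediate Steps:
L(F, W) = -96
a/48978 + 21901/L(92, -31) = 7816/48978 + 21901/(-96) = 7816*(1/48978) + 21901*(-1/96) = 3908/24489 - 21901/96 = -178652807/783648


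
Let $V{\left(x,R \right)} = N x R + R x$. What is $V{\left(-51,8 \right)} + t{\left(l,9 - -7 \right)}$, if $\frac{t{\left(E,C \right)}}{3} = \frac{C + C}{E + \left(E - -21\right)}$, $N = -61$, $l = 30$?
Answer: $\frac{660992}{27} \approx 24481.0$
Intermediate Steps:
$t{\left(E,C \right)} = \frac{6 C}{21 + 2 E}$ ($t{\left(E,C \right)} = 3 \frac{C + C}{E + \left(E - -21\right)} = 3 \frac{2 C}{E + \left(E + 21\right)} = 3 \frac{2 C}{E + \left(21 + E\right)} = 3 \frac{2 C}{21 + 2 E} = \frac{6 C}{21 + 2 E}$)
$V{\left(x,R \right)} = - 60 R x$ ($V{\left(x,R \right)} = - 61 x R + R x = - 61 R x + R x = - 60 R x$)
$V{\left(-51,8 \right)} + t{\left(l,9 - -7 \right)} = \left(-60\right) 8 \left(-51\right) + \frac{6 \left(9 - -7\right)}{21 + 2 \cdot 30} = 24480 + \frac{6 \left(9 + 7\right)}{21 + 60} = 24480 + 6 \cdot 16 \cdot \frac{1}{81} = 24480 + \frac{32}{27} = \frac{660992}{27}$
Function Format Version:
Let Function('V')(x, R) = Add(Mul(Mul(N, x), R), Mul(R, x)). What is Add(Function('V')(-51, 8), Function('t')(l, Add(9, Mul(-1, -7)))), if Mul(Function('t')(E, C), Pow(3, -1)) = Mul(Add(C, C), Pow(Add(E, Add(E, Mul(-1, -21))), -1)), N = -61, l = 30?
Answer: Rational(660992, 27) ≈ 24481.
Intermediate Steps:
Function('t')(E, C) = Mul(6, C, Pow(Add(21, Mul(2, E)), -1)) (Function('t')(E, C) = Mul(3, Mul(Add(C, C), Pow(Add(E, Add(E, Mul(-1, -21))), -1))) = Mul(3, Mul(Mul(2, C), Pow(Add(E, Add(E, 21)), -1))) = Mul(3, Mul(Mul(2, C), Pow(Add(E, Add(21, E)), -1))) = Mul(3, Mul(Mul(2, C), Pow(Add(21, Mul(2, E)), -1))) = Mul(3, Mul(2, C, Pow(Add(21, Mul(2, E)), -1))) = Mul(6, C, Pow(Add(21, Mul(2, E)), -1)))
Function('V')(x, R) = Mul(-60, R, x) (Function('V')(x, R) = Add(Mul(Mul(-61, x), R), Mul(R, x)) = Add(Mul(-61, R, x), Mul(R, x)) = Mul(-60, R, x))
Add(Function('V')(-51, 8), Function('t')(l, Add(9, Mul(-1, -7)))) = Add(Mul(-60, 8, -51), Mul(6, Add(9, Mul(-1, -7)), Pow(Add(21, Mul(2, 30)), -1))) = Add(24480, Mul(6, Add(9, 7), Pow(Add(21, 60), -1))) = Add(24480, Mul(6, 16, Pow(81, -1))) = Add(24480, Mul(6, 16, Rational(1, 81))) = Add(24480, Rational(32, 27)) = Rational(660992, 27)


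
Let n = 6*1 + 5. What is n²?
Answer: 121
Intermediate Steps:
n = 11 (n = 6 + 5 = 11)
n² = 11² = 121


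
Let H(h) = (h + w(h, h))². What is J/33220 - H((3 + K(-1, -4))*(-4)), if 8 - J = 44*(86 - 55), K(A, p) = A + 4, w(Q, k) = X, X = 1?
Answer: -4393684/8305 ≈ -529.04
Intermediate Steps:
w(Q, k) = 1
K(A, p) = 4 + A
J = -1356 (J = 8 - 44*(86 - 55) = 8 - 44*31 = 8 - 1*1364 = 8 - 1364 = -1356)
H(h) = (1 + h)² (H(h) = (h + 1)² = (1 + h)²)
J/33220 - H((3 + K(-1, -4))*(-4)) = -1356/33220 - (1 + (3 + (4 - 1))*(-4))² = -1356*1/33220 - (1 + (3 + 3)*(-4))² = -339/8305 - (1 + 6*(-4))² = -339/8305 - (1 - 24)² = -339/8305 - 1*(-23)² = -339/8305 - 1*529 = -339/8305 - 529 = -4393684/8305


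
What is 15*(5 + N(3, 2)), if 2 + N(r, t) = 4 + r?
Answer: 150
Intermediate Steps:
N(r, t) = 2 + r (N(r, t) = -2 + (4 + r) = 2 + r)
15*(5 + N(3, 2)) = 15*(5 + (2 + 3)) = 15*(5 + 5) = 15*10 = 150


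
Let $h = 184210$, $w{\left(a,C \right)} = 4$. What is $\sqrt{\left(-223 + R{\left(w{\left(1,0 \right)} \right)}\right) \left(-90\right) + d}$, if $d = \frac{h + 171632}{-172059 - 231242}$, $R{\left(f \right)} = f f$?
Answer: $\frac{6 \sqrt{84168266562283}}{403301} \approx 136.49$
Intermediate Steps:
$R{\left(f \right)} = f^{2}$
$d = - \frac{355842}{403301}$ ($d = \frac{184210 + 171632}{-172059 - 231242} = \frac{355842}{-403301} = 355842 \left(- \frac{1}{403301}\right) = - \frac{355842}{403301} \approx -0.88232$)
$\sqrt{\left(-223 + R{\left(w{\left(1,0 \right)} \right)}\right) \left(-90\right) + d} = \sqrt{\left(-223 + 4^{2}\right) \left(-90\right) - \frac{355842}{403301}} = \sqrt{\left(-223 + 16\right) \left(-90\right) - \frac{355842}{403301}} = \sqrt{\left(-207\right) \left(-90\right) - \frac{355842}{403301}} = \sqrt{18630 - \frac{355842}{403301}} = \sqrt{\frac{7513141788}{403301}} = \frac{6 \sqrt{84168266562283}}{403301}$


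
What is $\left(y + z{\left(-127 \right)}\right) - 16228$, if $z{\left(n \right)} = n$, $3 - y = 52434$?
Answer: $-68786$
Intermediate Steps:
$y = -52431$ ($y = 3 - 52434 = -52431$)
$\left(y + z{\left(-127 \right)}\right) - 16228 = \left(-52431 - 127\right) - 16228 = -52558 - 16228 = -68786$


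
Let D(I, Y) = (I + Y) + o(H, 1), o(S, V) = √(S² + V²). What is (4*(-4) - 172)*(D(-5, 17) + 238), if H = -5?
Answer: -47000 - 188*√26 ≈ -47959.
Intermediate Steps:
D(I, Y) = I + Y + √26 (D(I, Y) = (I + Y) + √((-5)² + 1²) = (I + Y) + √(25 + 1) = (I + Y) + √26 = I + Y + √26)
(4*(-4) - 172)*(D(-5, 17) + 238) = (4*(-4) - 172)*((-5 + 17 + √26) + 238) = (-16 - 172)*((12 + √26) + 238) = -188*(250 + √26) = -47000 - 188*√26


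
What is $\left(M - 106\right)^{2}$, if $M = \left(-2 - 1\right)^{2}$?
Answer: $9409$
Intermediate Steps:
$M = 9$ ($M = \left(-3\right)^{2} = 9$)
$\left(M - 106\right)^{2} = \left(9 - 106\right)^{2} = \left(-97\right)^{2} = 9409$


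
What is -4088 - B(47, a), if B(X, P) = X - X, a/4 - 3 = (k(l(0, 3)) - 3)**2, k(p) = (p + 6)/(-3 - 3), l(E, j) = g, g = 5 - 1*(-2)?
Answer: -4088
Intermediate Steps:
g = 7 (g = 5 + 2 = 7)
l(E, j) = 7
k(p) = -1 - p/6 (k(p) = (6 + p)/(-6) = (6 + p)*(-1/6) = -1 - p/6)
a = 1069/9 (a = 12 + 4*((-1 - 1/6*7) - 3)**2 = 12 + 4*((-1 - 7/6) - 3)**2 = 12 + 4*(-13/6 - 3)**2 = 12 + 4*(-31/6)**2 = 12 + 4*(961/36) = 12 + 961/9 = 1069/9 ≈ 118.78)
B(X, P) = 0
-4088 - B(47, a) = -4088 - 1*0 = -4088 + 0 = -4088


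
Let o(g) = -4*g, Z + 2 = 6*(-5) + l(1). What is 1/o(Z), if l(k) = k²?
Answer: 1/124 ≈ 0.0080645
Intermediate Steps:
Z = -31 (Z = -2 + (6*(-5) + 1²) = -2 + (-30 + 1) = -2 - 29 = -31)
1/o(Z) = 1/(-4*(-31)) = 1/124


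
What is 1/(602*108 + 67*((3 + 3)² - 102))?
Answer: 1/60594 ≈ 1.6503e-5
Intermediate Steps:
1/(602*108 + 67*((3 + 3)² - 102)) = 1/(65016 + 67*(6² - 102)) = 1/(65016 + 67*(36 - 102)) = 1/(65016 + 67*(-66)) = 1/(65016 - 4422) = 1/60594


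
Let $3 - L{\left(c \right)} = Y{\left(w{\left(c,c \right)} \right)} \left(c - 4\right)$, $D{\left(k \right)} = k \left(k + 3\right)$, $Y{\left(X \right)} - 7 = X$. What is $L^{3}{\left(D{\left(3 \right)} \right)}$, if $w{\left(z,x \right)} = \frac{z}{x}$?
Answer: $-1295029$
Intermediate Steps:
$Y{\left(X \right)} = 7 + X$
$D{\left(k \right)} = k \left(3 + k\right)$
$L{\left(c \right)} = 35 - 8 c$ ($L{\left(c \right)} = 3 - \left(7 + \frac{c}{c}\right) \left(c - 4\right) = 3 - \left(7 + 1\right) \left(-4 + c\right) = 3 - 8 \left(-4 + c\right) = 3 - \left(-32 + 8 c\right) = 35 - 8 c$)
$L^{3}{\left(D{\left(3 \right)} \right)} = \left(35 - 8 \cdot 3 \left(3 + 3\right)\right)^{3} = \left(35 - 8 \cdot 3 \cdot 6\right)^{3} = \left(35 - 144\right)^{3} = \left(-109\right)^{3} = -1295029$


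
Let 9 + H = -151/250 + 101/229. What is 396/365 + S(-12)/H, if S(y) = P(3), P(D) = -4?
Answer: 291318284/191471335 ≈ 1.5215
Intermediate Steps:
S(y) = -4
H = -524579/57250 (H = -9 + (-151/250 + 101/229) = -9 - 9329/57250 = -524579/57250 ≈ -9.1629)
396/365 + S(-12)/H = 396/365 - 4/(-524579/57250) = 396*(1/365) - 4*(-57250/524579) = 396/365 + 229000/524579 = 291318284/191471335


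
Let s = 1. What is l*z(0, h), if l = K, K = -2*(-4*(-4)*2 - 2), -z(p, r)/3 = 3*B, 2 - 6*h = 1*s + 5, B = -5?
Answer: -2700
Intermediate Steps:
h = -2/3 (h = 1/3 - (1*1 + 5)/6 = 1/3 - (1 + 5)/6 = 1/3 - 1/6*6 = 1/3 - 1 = -2/3 ≈ -0.66667)
z(p, r) = 45 (z(p, r) = -9*(-5) = -3*(-15) = 45)
K = -60 (K = -2*(16*2 - 2) = -2*(32 - 2) = -2*30 = -60)
l = -60
l*z(0, h) = -60*45 = -2700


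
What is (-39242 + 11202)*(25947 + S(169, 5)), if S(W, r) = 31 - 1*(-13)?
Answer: -728787640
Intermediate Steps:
S(W, r) = 44 (S(W, r) = 31 + 13 = 44)
(-39242 + 11202)*(25947 + S(169, 5)) = (-39242 + 11202)*(25947 + 44) = -28040*25991 = -728787640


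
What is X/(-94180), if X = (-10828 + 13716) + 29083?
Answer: -31971/94180 ≈ -0.33947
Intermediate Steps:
X = 31971 (X = 2888 + 29083 = 31971)
X/(-94180) = 31971/(-94180) = 31971*(-1/94180) = -31971/94180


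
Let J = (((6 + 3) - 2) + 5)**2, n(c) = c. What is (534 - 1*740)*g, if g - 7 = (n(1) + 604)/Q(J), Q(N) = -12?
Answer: 53663/6 ≈ 8943.8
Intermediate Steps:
J = 144 (J = ((9 - 2) + 5)**2 = (7 + 5)**2 = 12**2 = 144)
g = -521/12 (g = 7 + (1 + 604)/(-12) = 7 + 605*(-1/12) = 7 - 605/12 = -521/12 ≈ -43.417)
(534 - 1*740)*g = (534 - 1*740)*(-521/12) = (534 - 740)*(-521/12) = -206*(-521/12) = 53663/6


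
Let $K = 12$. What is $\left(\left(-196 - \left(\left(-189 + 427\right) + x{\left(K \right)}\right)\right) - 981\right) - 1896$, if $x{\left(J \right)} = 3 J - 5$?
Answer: $-3342$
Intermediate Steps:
$x{\left(J \right)} = -5 + 3 J$
$\left(\left(-196 - \left(\left(-189 + 427\right) + x{\left(K \right)}\right)\right) - 981\right) - 1896 = \left(\left(-196 - \left(\left(-189 + 427\right) + \left(-5 + 3 \cdot 12\right)\right)\right) - 981\right) - 1896 = \left(\left(-196 - \left(238 + \left(-5 + 36\right)\right)\right) - 981\right) - 1896 = \left(\left(-196 - \left(238 + 31\right)\right) - 981\right) - 1896 = \left(\left(-196 - 269\right) - 981\right) - 1896 = \left(-465 - 981\right) - 1896 = -1446 - 1896 = -3342$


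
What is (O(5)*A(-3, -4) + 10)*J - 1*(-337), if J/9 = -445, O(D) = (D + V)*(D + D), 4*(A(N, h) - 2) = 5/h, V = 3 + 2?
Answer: -2862227/4 ≈ -7.1556e+5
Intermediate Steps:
V = 5
A(N, h) = 2 + 5/(4*h) (A(N, h) = 2 + (5/h)/4 = 2 + 5/(4*h))
O(D) = 2*D*(5 + D) (O(D) = (D + 5)*(D + D) = (5 + D)*(2*D) = 2*D*(5 + D))
J = -4005 (J = 9*(-445) = -4005)
(O(5)*A(-3, -4) + 10)*J - 1*(-337) = ((2*5*(5 + 5))*(2 + (5/4)/(-4)) + 10)*(-4005) - 1*(-337) = ((2*5*10)*(2 + (5/4)*(-1/4)) + 10)*(-4005) + 337 = (100*(2 - 5/16) + 10)*(-4005) + 337 = (100*(27/16) + 10)*(-4005) + 337 = (675/4 + 10)*(-4005) + 337 = (715/4)*(-4005) + 337 = -2863575/4 + 337 = -2862227/4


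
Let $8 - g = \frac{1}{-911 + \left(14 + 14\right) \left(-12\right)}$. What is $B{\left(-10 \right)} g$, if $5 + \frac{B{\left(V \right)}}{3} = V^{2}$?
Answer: $\frac{2843445}{1247} \approx 2280.2$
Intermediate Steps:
$B{\left(V \right)} = -15 + 3 V^{2}$
$g = \frac{9977}{1247}$ ($g = 8 - \frac{1}{-911 + \left(14 + 14\right) \left(-12\right)} = 8 - \frac{1}{-911 + 28 \left(-12\right)} = 8 - \frac{1}{-911 - 336} = 8 - \frac{1}{-1247} = 8 - - \frac{1}{1247} = 8 + \frac{1}{1247} = \frac{9977}{1247} \approx 8.0008$)
$B{\left(-10 \right)} g = \left(-15 + 3 \left(-10\right)^{2}\right) \frac{9977}{1247} = \left(-15 + 3 \cdot 100\right) \frac{9977}{1247} = \left(-15 + 300\right) \frac{9977}{1247} = 285 \cdot \frac{9977}{1247} = \frac{2843445}{1247}$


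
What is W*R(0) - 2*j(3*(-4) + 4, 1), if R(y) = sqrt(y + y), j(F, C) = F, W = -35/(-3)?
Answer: 16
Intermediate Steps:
W = 35/3 (W = -35*(-1/3) = 35/3 ≈ 11.667)
R(y) = sqrt(2)*sqrt(y) (R(y) = sqrt(2*y) = sqrt(2)*sqrt(y))
W*R(0) - 2*j(3*(-4) + 4, 1) = 35*(sqrt(2)*sqrt(0))/3 - 2*(3*(-4) + 4) = 35*(sqrt(2)*0)/3 - 2*(-12 + 4) = (35/3)*0 - 2*(-8) = 0 + 16 = 16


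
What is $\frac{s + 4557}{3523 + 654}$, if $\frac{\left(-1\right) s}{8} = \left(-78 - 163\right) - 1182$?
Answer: $\frac{15941}{4177} \approx 3.8164$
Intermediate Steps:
$s = 11384$ ($s = - 8 \left(\left(-78 - 163\right) - 1182\right) = - 8 \left(-241 - 1182\right) = \left(-8\right) \left(-1423\right) = 11384$)
$\frac{s + 4557}{3523 + 654} = \frac{11384 + 4557}{3523 + 654} = \frac{15941}{4177}$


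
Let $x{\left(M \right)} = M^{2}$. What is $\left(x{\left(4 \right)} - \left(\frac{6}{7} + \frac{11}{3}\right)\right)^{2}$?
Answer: $\frac{58081}{441} \approx 131.7$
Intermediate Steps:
$\left(x{\left(4 \right)} - \left(\frac{6}{7} + \frac{11}{3}\right)\right)^{2} = \left(4^{2} - \left(\frac{6}{7} + \frac{11}{3}\right)\right)^{2} = \left(16 - \frac{95}{21}\right)^{2} = \left(\frac{241}{21}\right)^{2} = \frac{58081}{441}$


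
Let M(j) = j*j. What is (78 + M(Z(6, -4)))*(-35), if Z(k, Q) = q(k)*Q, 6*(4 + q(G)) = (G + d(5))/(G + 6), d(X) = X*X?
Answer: -3196235/324 ≈ -9864.9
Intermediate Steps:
d(X) = X**2
q(G) = -4 + (25 + G)/(6*(6 + G)) (q(G) = -4 + ((G + 5**2)/(G + 6))/6 = -4 + ((G + 25)/(6 + G))/6 = -4 + ((25 + G)/(6 + G))/6 = -4 + (25 + G)/(6*(6 + G)))
Z(k, Q) = Q*(-119 - 23*k)/(6*(6 + k)) (Z(k, Q) = ((-119 - 23*k)/(6*(6 + k)))*Q = Q*(-119 - 23*k)/(6*(6 + k)))
M(j) = j**2
(78 + M(Z(6, -4)))*(-35) = (78 + (-1*(-4)*(119 + 23*6)/(36 + 6*6))**2)*(-35) = (78 + (-1*(-4)*(119 + 138)/(36 + 36))**2)*(-35) = (78 + (-1*(-4)*257/72)**2)*(-35) = (78 + (-1*(-4)*1/72*257)**2)*(-35) = (78 + (257/18)**2)*(-35) = (78 + 66049/324)*(-35) = (91321/324)*(-35) = -3196235/324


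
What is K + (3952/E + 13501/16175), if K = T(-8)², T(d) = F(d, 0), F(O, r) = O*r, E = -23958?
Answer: 129766679/193760325 ≈ 0.66973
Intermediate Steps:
T(d) = 0 (T(d) = d*0 = 0)
K = 0 (K = 0² = 0)
K + (3952/E + 13501/16175) = 0 + (3952/(-23958) + 13501/16175) = 0 + (3952*(-1/23958) + 13501*(1/16175)) = 0 + (-1976/11979 + 13501/16175) = 0 + 129766679/193760325 = 129766679/193760325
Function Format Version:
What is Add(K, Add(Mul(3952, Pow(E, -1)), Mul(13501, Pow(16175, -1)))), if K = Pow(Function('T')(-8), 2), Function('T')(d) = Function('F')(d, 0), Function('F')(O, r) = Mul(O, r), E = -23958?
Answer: Rational(129766679, 193760325) ≈ 0.66973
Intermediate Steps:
Function('T')(d) = 0 (Function('T')(d) = Mul(d, 0) = 0)
K = 0 (K = Pow(0, 2) = 0)
Add(K, Add(Mul(3952, Pow(E, -1)), Mul(13501, Pow(16175, -1)))) = Add(0, Add(Mul(3952, Pow(-23958, -1)), Mul(13501, Pow(16175, -1)))) = Add(0, Add(Mul(3952, Rational(-1, 23958)), Mul(13501, Rational(1, 16175)))) = Add(0, Add(Rational(-1976, 11979), Rational(13501, 16175))) = Add(0, Rational(129766679, 193760325)) = Rational(129766679, 193760325)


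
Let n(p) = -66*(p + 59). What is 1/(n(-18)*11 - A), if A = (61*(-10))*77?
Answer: 1/17204 ≈ 5.8126e-5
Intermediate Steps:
A = -46970 (A = -610*77 = -46970)
n(p) = -3894 - 66*p (n(p) = -66*(59 + p) = -3894 - 66*p)
1/(n(-18)*11 - A) = 1/((-3894 - 66*(-18))*11 - 1*(-46970)) = 1/((-3894 + 1188)*11 + 46970) = 1/(-2706*11 + 46970) = 1/(-29766 + 46970) = 1/17204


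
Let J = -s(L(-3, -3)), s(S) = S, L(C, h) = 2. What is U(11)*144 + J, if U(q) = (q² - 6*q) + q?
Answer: 9502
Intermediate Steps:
U(q) = q² - 5*q
J = -2 (J = -1*2 = -2)
U(11)*144 + J = (11*(-5 + 11))*144 - 2 = (11*6)*144 - 2 = 66*144 - 2 = 9504 - 2 = 9502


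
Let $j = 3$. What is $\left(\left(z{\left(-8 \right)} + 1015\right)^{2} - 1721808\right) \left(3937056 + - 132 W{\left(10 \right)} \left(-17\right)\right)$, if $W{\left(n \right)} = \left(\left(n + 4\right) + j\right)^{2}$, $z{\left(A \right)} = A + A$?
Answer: $-3319069112604$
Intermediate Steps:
$z{\left(A \right)} = 2 A$
$W{\left(n \right)} = \left(7 + n\right)^{2}$ ($W{\left(n \right)} = \left(\left(n + 4\right) + 3\right)^{2} = \left(\left(4 + n\right) + 3\right)^{2} = \left(7 + n\right)^{2}$)
$\left(\left(z{\left(-8 \right)} + 1015\right)^{2} - 1721808\right) \left(3937056 + - 132 W{\left(10 \right)} \left(-17\right)\right) = \left(\left(2 \left(-8\right) + 1015\right)^{2} - 1721808\right) \left(3937056 + - 132 \left(7 + 10\right)^{2} \left(-17\right)\right) = \left(\left(-16 + 1015\right)^{2} - 1721808\right) \left(3937056 + - 132 \cdot 17^{2} \left(-17\right)\right) = \left(999^{2} - 1721808\right) \left(3937056 + \left(-132\right) 289 \left(-17\right)\right) = \left(998001 - 1721808\right) \left(3937056 - -648516\right) = - 723807 \left(3937056 + 648516\right) = \left(-723807\right) 4585572 = -3319069112604$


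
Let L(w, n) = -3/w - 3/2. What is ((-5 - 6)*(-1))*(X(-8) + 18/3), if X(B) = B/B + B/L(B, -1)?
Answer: 1397/9 ≈ 155.22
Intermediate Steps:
L(w, n) = -3/2 - 3/w (L(w, n) = -3/w - 3*½ = -3/w - 3/2 = -3/2 - 3/w)
X(B) = 1 + B/(-3/2 - 3/B) (X(B) = B/B + B/(-3/2 - 3/B) = 1 + B/(-3/2 - 3/B))
((-5 - 6)*(-1))*(X(-8) + 18/3) = ((-5 - 6)*(-1))*((2 - 8 - ⅔*(-8)²)/(2 - 8) + 18/3) = (-11*(-1))*((2 - 8 - ⅔*64)/(-6) + 18*(⅓)) = 11*(-(2 - 8 - 128/3)/6 + 6) = 11*(-⅙*(-146/3) + 6) = 11*(73/9 + 6) = 11*(127/9) = 1397/9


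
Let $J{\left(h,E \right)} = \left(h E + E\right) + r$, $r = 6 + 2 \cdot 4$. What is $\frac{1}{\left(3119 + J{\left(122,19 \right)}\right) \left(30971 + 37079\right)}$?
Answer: $\frac{1}{372233500} \approx 2.6865 \cdot 10^{-9}$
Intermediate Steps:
$r = 14$ ($r = 6 + 8 = 14$)
$J{\left(h,E \right)} = 14 + E + E h$ ($J{\left(h,E \right)} = \left(h E + E\right) + 14 = \left(E h + E\right) + 14 = \left(E + E h\right) + 14 = 14 + E + E h$)
$\frac{1}{\left(3119 + J{\left(122,19 \right)}\right) \left(30971 + 37079\right)} = \frac{1}{\left(3119 + \left(14 + 19 + 19 \cdot 122\right)\right) \left(30971 + 37079\right)} = \frac{1}{\left(3119 + \left(14 + 19 + 2318\right)\right) 68050} = \frac{1}{\left(3119 + 2351\right) 68050} = \frac{1}{5470 \cdot 68050} = \frac{1}{372233500}$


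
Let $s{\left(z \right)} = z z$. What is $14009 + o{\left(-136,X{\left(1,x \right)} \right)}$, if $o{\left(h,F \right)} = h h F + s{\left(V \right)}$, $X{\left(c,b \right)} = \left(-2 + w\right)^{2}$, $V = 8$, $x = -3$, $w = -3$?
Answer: $476473$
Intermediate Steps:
$s{\left(z \right)} = z^{2}$
$X{\left(c,b \right)} = 25$ ($X{\left(c,b \right)} = \left(-2 - 3\right)^{2} = \left(-5\right)^{2} = 25$)
$o{\left(h,F \right)} = 64 + F h^{2}$ ($o{\left(h,F \right)} = h h F + 8^{2} = h^{2} F + 64 = F h^{2} + 64 = 64 + F h^{2}$)
$14009 + o{\left(-136,X{\left(1,x \right)} \right)} = 14009 + \left(64 + 25 \left(-136\right)^{2}\right) = 14009 + \left(64 + 25 \cdot 18496\right) = 14009 + \left(64 + 462400\right) = 14009 + 462464 = 476473$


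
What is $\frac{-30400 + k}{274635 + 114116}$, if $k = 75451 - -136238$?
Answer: $\frac{181289}{388751} \approx 0.46634$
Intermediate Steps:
$k = 211689$ ($k = 75451 + 136238 = 211689$)
$\frac{-30400 + k}{274635 + 114116} = \frac{-30400 + 211689}{274635 + 114116} = \frac{181289}{388751}$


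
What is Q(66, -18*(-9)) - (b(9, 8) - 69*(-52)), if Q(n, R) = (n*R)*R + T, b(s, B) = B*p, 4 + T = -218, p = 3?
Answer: 1728270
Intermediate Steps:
T = -222 (T = -4 - 218 = -222)
b(s, B) = 3*B (b(s, B) = B*3 = 3*B)
Q(n, R) = -222 + n*R² (Q(n, R) = (n*R)*R - 222 = (R*n)*R - 222 = n*R² - 222 = -222 + n*R²)
Q(66, -18*(-9)) - (b(9, 8) - 69*(-52)) = (-222 + 66*(-18*(-9))²) - (3*8 - 69*(-52)) = (-222 + 66*162²) - (24 + 3588) = (-222 + 66*26244) - 1*3612 = (-222 + 1732104) - 3612 = 1731882 - 3612 = 1728270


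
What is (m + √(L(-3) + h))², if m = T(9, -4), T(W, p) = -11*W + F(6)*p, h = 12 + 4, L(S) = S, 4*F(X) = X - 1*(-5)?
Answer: (110 - √13)² ≈ 11320.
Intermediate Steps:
F(X) = 5/4 + X/4 (F(X) = (X - 1*(-5))/4 = (X + 5)/4 = (5 + X)/4 = 5/4 + X/4)
h = 16
T(W, p) = -11*W + 11*p/4 (T(W, p) = -11*W + (5/4 + (¼)*6)*p = -11*W + (5/4 + 3/2)*p = -11*W + 11*p/4)
m = -110 (m = -11*9 + (11/4)*(-4) = -99 - 11 = -110)
(m + √(L(-3) + h))² = (-110 + √(-3 + 16))² = (-110 + √13)²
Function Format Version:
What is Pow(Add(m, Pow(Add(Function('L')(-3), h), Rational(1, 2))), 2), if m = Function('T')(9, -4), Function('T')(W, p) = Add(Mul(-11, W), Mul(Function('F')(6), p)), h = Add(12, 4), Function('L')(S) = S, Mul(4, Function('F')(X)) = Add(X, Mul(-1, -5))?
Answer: Pow(Add(110, Mul(-1, Pow(13, Rational(1, 2)))), 2) ≈ 11320.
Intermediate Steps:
Function('F')(X) = Add(Rational(5, 4), Mul(Rational(1, 4), X)) (Function('F')(X) = Mul(Rational(1, 4), Add(X, Mul(-1, -5))) = Mul(Rational(1, 4), Add(X, 5)) = Mul(Rational(1, 4), Add(5, X)) = Add(Rational(5, 4), Mul(Rational(1, 4), X)))
h = 16
Function('T')(W, p) = Add(Mul(-11, W), Mul(Rational(11, 4), p)) (Function('T')(W, p) = Add(Mul(-11, W), Mul(Add(Rational(5, 4), Mul(Rational(1, 4), 6)), p)) = Add(Mul(-11, W), Mul(Add(Rational(5, 4), Rational(3, 2)), p)) = Add(Mul(-11, W), Mul(Rational(11, 4), p)))
m = -110 (m = Add(Mul(-11, 9), Mul(Rational(11, 4), -4)) = Add(-99, -11) = -110)
Pow(Add(m, Pow(Add(Function('L')(-3), h), Rational(1, 2))), 2) = Pow(Add(-110, Pow(Add(-3, 16), Rational(1, 2))), 2) = Pow(Add(-110, Pow(13, Rational(1, 2))), 2)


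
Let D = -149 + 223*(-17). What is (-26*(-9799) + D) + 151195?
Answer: 402029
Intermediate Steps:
D = -3940 (D = -149 - 3791 = -3940)
(-26*(-9799) + D) + 151195 = (-26*(-9799) - 3940) + 151195 = (254774 - 3940) + 151195 = 250834 + 151195 = 402029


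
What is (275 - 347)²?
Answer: 5184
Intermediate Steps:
(275 - 347)² = (-72)² = 5184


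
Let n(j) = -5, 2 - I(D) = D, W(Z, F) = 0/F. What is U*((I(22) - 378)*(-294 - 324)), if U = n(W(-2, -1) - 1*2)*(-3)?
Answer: 3689460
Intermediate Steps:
W(Z, F) = 0
I(D) = 2 - D
U = 15 (U = -5*(-3) = 15)
U*((I(22) - 378)*(-294 - 324)) = 15*(((2 - 1*22) - 378)*(-294 - 324)) = 15*(((2 - 22) - 378)*(-618)) = 15*((-20 - 378)*(-618)) = 15*(-398*(-618)) = 15*245964 = 3689460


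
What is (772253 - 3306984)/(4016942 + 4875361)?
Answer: -2534731/8892303 ≈ -0.28505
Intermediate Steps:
(772253 - 3306984)/(4016942 + 4875361) = -2534731/8892303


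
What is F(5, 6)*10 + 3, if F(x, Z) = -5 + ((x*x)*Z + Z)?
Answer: 1513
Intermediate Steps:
F(x, Z) = -5 + Z + Z*x² (F(x, Z) = -5 + (x²*Z + Z) = -5 + (Z*x² + Z) = -5 + (Z + Z*x²) = -5 + Z + Z*x²)
F(5, 6)*10 + 3 = (-5 + 6 + 6*5²)*10 + 3 = (-5 + 6 + 6*25)*10 + 3 = (-5 + 6 + 150)*10 + 3 = 151*10 + 3 = 1510 + 3 = 1513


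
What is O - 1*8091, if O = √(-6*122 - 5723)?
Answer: -8091 + I*√6455 ≈ -8091.0 + 80.343*I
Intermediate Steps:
O = I*√6455 (O = √(-732 - 5723) = √(-6455) = I*√6455 ≈ 80.343*I)
O - 1*8091 = I*√6455 - 1*8091 = I*√6455 - 8091 = -8091 + I*√6455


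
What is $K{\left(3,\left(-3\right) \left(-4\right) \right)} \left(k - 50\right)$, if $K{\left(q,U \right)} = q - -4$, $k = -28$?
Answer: $-546$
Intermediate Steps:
$K{\left(q,U \right)} = 4 + q$ ($K{\left(q,U \right)} = q + 4 = 4 + q$)
$K{\left(3,\left(-3\right) \left(-4\right) \right)} \left(k - 50\right) = \left(4 + 3\right) \left(-28 - 50\right) = 7 \left(-78\right) = -546$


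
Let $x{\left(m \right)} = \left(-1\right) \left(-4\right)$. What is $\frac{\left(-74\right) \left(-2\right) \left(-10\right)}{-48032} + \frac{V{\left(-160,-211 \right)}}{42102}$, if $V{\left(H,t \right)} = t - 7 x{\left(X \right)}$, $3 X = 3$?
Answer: $\frac{3176957}{126390204} \approx 0.025136$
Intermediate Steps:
$X = 1$ ($X = \frac{1}{3} \cdot 3 = 1$)
$x{\left(m \right)} = 4$
$V{\left(H,t \right)} = -28 + t$ ($V{\left(H,t \right)} = t - 28 = -28 + t$)
$\frac{\left(-74\right) \left(-2\right) \left(-10\right)}{-48032} + \frac{V{\left(-160,-211 \right)}}{42102} = \frac{\left(-74\right) \left(-2\right) \left(-10\right)}{-48032} + \frac{-28 - 211}{42102} = 148 \left(-10\right) \left(- \frac{1}{48032}\right) - \frac{239}{42102} = \left(-1480\right) \left(- \frac{1}{48032}\right) - \frac{239}{42102} = \frac{185}{6004} - \frac{239}{42102} = \frac{3176957}{126390204}$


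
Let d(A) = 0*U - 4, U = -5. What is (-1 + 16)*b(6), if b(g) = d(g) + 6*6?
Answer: 480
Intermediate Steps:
d(A) = -4 (d(A) = 0*(-5) - 4 = 0 - 4 = -4)
b(g) = 32 (b(g) = -4 + 6*6 = -4 + 36 = 32)
(-1 + 16)*b(6) = (-1 + 16)*32 = 15*32 = 480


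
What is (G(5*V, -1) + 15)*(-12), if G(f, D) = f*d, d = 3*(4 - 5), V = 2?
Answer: 180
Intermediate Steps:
d = -3 (d = 3*(-1) = -3)
G(f, D) = -3*f (G(f, D) = f*(-3) = -3*f)
(G(5*V, -1) + 15)*(-12) = (-15*2 + 15)*(-12) = (-3*10 + 15)*(-12) = (-30 + 15)*(-12) = -15*(-12) = 180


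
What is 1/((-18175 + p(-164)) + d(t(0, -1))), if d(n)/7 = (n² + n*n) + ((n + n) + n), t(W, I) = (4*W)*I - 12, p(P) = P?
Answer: -1/16575 ≈ -6.0332e-5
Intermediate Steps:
t(W, I) = -12 + 4*I*W (t(W, I) = 4*I*W - 12 = -12 + 4*I*W)
d(n) = 14*n² + 21*n (d(n) = 7*((n² + n*n) + ((n + n) + n)) = 7*((n² + n²) + (2*n + n)) = 7*(2*n² + 3*n) = 14*n² + 21*n)
1/((-18175 + p(-164)) + d(t(0, -1))) = 1/((-18175 - 164) + 7*(-12 + 4*(-1)*0)*(3 + 2*(-12 + 4*(-1)*0))) = 1/(-18339 + 7*(-12 + 0)*(3 + 2*(-12 + 0))) = 1/(-18339 + 7*(-12)*(3 + 2*(-12))) = 1/(-18339 + 7*(-12)*(3 - 24)) = 1/(-18339 + 7*(-12)*(-21)) = 1/(-18339 + 1764) = 1/(-16575) = -1/16575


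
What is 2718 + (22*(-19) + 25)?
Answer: 2325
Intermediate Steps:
2718 + (22*(-19) + 25) = 2718 + (-418 + 25) = 2718 - 393 = 2325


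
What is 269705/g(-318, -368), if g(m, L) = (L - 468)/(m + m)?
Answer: 2257005/11 ≈ 2.0518e+5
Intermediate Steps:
g(m, L) = (-468 + L)/(2*m) (g(m, L) = (-468 + L)/((2*m)) = (-468 + L)*(1/(2*m)) = (-468 + L)/(2*m))
269705/g(-318, -368) = 269705/(((1/2)*(-468 - 368)/(-318))) = 269705/(((1/2)*(-1/318)*(-836))) = 269705/(209/159) = 269705*(159/209) = 2257005/11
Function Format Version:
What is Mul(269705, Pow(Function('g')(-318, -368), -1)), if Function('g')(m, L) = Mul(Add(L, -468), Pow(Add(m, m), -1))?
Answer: Rational(2257005, 11) ≈ 2.0518e+5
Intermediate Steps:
Function('g')(m, L) = Mul(Rational(1, 2), Pow(m, -1), Add(-468, L)) (Function('g')(m, L) = Mul(Add(-468, L), Pow(Mul(2, m), -1)) = Mul(Add(-468, L), Mul(Rational(1, 2), Pow(m, -1))) = Mul(Rational(1, 2), Pow(m, -1), Add(-468, L)))
Mul(269705, Pow(Function('g')(-318, -368), -1)) = Mul(269705, Pow(Mul(Rational(1, 2), Pow(-318, -1), Add(-468, -368)), -1)) = Mul(269705, Pow(Mul(Rational(1, 2), Rational(-1, 318), -836), -1)) = Mul(269705, Pow(Rational(209, 159), -1)) = Mul(269705, Rational(159, 209)) = Rational(2257005, 11)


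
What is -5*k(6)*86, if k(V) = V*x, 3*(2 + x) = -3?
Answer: 7740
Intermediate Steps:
x = -3 (x = -2 + (1/3)*(-3) = -2 - 1 = -3)
k(V) = -3*V (k(V) = V*(-3) = -3*V)
-5*k(6)*86 = -(-15)*6*86 = -5*(-18)*86 = 90*86 = 7740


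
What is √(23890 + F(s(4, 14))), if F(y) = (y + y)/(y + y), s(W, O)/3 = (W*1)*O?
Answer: √23891 ≈ 154.57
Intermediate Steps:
s(W, O) = 3*O*W (s(W, O) = 3*((W*1)*O) = 3*(W*O) = 3*(O*W) = 3*O*W)
F(y) = 1 (F(y) = (2*y)/((2*y)) = (2*y)*(1/(2*y)) = 1)
√(23890 + F(s(4, 14))) = √(23890 + 1) = √23891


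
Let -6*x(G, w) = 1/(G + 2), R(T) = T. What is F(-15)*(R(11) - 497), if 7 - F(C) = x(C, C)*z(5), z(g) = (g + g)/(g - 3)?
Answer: -43821/13 ≈ -3370.8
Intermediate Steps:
x(G, w) = -1/(6*(2 + G)) (x(G, w) = -1/(6*(G + 2)) = -1/(6*(2 + G)))
z(g) = 2*g/(-3 + g) (z(g) = (2*g)/(-3 + g) = 2*g/(-3 + g))
F(C) = 7 + 5/(12 + 6*C) (F(C) = 7 - (-1/(12 + 6*C))*2*5/(-3 + 5) = 7 - (-1/(12 + 6*C))*2*5/2 = 7 - (-1/(12 + 6*C))*2*5*(½) = 7 - (-1/(12 + 6*C))*5 = 7 - (-5)/(12 + 6*C) = 7 + 5/(12 + 6*C))
F(-15)*(R(11) - 497) = ((89 + 42*(-15))/(6*(2 - 15)))*(11 - 497) = ((⅙)*(89 - 630)/(-13))*(-486) = ((⅙)*(-1/13)*(-541))*(-486) = (541/78)*(-486) = -43821/13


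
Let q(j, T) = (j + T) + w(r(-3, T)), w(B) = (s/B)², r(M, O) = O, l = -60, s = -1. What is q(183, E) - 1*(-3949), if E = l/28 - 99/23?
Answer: 715657562297/173468484 ≈ 4125.6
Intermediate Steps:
E = -1038/161 (E = -60/28 - 99/23 = -60*1/28 - 99*1/23 = -15/7 - 99/23 = -1038/161 ≈ -6.4472)
w(B) = B⁻² (w(B) = (-1/B)² = B⁻²)
q(j, T) = T + j + T⁻² (q(j, T) = (j + T) + T⁻² = (T + j) + T⁻² = T + j + T⁻²)
q(183, E) - 1*(-3949) = (-1038/161 + 183 + (-1038/161)⁻²) - 1*(-3949) = (-1038/161 + 183 + 25921/1077444) + 3949 = 30630518981/173468484 + 3949 = 715657562297/173468484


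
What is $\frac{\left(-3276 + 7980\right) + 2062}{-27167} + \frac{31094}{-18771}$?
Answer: $- \frac{971735284}{509951757} \approx -1.9055$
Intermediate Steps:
$\frac{\left(-3276 + 7980\right) + 2062}{-27167} + \frac{31094}{-18771} = \left(4704 + 2062\right) \left(- \frac{1}{27167}\right) + 31094 \left(- \frac{1}{18771}\right) = 6766 \left(- \frac{1}{27167}\right) - \frac{31094}{18771} = - \frac{6766}{27167} - \frac{31094}{18771} = - \frac{971735284}{509951757}$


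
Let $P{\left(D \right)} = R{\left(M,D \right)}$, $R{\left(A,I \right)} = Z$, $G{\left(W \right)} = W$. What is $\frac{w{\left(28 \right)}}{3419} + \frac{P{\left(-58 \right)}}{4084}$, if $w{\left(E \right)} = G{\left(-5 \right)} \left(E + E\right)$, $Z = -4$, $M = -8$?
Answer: $- \frac{289299}{3490799} \approx -0.082875$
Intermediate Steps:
$w{\left(E \right)} = - 10 E$ ($w{\left(E \right)} = - 5 \left(E + E\right) = - 5 \cdot 2 E = - 10 E$)
$R{\left(A,I \right)} = -4$
$P{\left(D \right)} = -4$
$\frac{w{\left(28 \right)}}{3419} + \frac{P{\left(-58 \right)}}{4084} = \frac{\left(-10\right) 28}{3419} - \frac{4}{4084} = \left(-280\right) \frac{1}{3419} - \frac{1}{1021} = - \frac{280}{3419} - \frac{1}{1021} = - \frac{289299}{3490799}$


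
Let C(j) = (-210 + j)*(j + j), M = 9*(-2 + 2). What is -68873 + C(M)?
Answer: -68873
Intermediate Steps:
M = 0 (M = 9*0 = 0)
C(j) = 2*j*(-210 + j) (C(j) = (-210 + j)*(2*j) = 2*j*(-210 + j))
-68873 + C(M) = -68873 + 2*0*(-210 + 0) = -68873 + 2*0*(-210) = -68873 + 0 = -68873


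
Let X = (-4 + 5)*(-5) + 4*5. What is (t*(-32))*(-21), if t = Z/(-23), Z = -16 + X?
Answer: 672/23 ≈ 29.217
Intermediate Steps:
X = 15 (X = 1*(-5) + 20 = -5 + 20 = 15)
Z = -1 (Z = -16 + 15 = -1)
t = 1/23 (t = -1/(-23) = -1*(-1/23) = 1/23 ≈ 0.043478)
(t*(-32))*(-21) = ((1/23)*(-32))*(-21) = -32/23*(-21) = 672/23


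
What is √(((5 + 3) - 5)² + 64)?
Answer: √73 ≈ 8.5440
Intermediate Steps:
√(((5 + 3) - 5)² + 64) = √((8 - 5)² + 64) = √(3² + 64) = √(9 + 64) = √73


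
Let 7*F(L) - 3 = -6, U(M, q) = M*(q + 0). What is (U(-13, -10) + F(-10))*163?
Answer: 147841/7 ≈ 21120.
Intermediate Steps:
U(M, q) = M*q
F(L) = -3/7 (F(L) = 3/7 + (⅐)*(-6) = 3/7 - 6/7 = -3/7)
(U(-13, -10) + F(-10))*163 = (-13*(-10) - 3/7)*163 = (130 - 3/7)*163 = (907/7)*163 = 147841/7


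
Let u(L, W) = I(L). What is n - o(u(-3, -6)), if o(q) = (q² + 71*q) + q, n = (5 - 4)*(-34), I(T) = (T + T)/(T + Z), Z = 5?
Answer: 173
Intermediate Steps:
I(T) = 2*T/(5 + T) (I(T) = (T + T)/(T + 5) = (2*T)/(5 + T) = 2*T/(5 + T))
u(L, W) = 2*L/(5 + L)
n = -34 (n = 1*(-34) = -34)
o(q) = q² + 72*q
n - o(u(-3, -6)) = -34 - 2*(-3)/(5 - 3)*(72 + 2*(-3)/(5 - 3)) = -34 - 2*(-3)/2*(72 + 2*(-3)/2) = -34 - 2*(-3)*(½)*(72 + 2*(-3)*(½)) = -34 - (-3)*(72 - 3) = -34 - (-3)*69 = -34 - 1*(-207) = -34 + 207 = 173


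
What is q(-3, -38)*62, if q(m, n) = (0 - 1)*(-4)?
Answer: 248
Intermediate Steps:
q(m, n) = 4 (q(m, n) = -1*(-4) = 4)
q(-3, -38)*62 = 4*62 = 248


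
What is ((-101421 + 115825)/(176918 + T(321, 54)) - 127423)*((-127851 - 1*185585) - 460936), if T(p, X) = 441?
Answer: 1346192198181732/13643 ≈ 9.8673e+10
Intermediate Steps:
((-101421 + 115825)/(176918 + T(321, 54)) - 127423)*((-127851 - 1*185585) - 460936) = ((-101421 + 115825)/(176918 + 441) - 127423)*((-127851 - 1*185585) - 460936) = (14404/177359 - 127423)*((-127851 - 185585) - 460936) = (14404*(1/177359) - 127423)*(-313436 - 460936) = (1108/13643 - 127423)*(-774372) = -1738430881/13643*(-774372) = 1346192198181732/13643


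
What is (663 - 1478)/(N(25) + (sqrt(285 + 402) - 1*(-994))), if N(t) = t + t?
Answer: -283620/363083 + 815*sqrt(687)/1089249 ≈ -0.76153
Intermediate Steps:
N(t) = 2*t
(663 - 1478)/(N(25) + (sqrt(285 + 402) - 1*(-994))) = (663 - 1478)/(2*25 + (sqrt(285 + 402) - 1*(-994))) = -815/(50 + (sqrt(687) + 994)) = -815/(50 + (994 + sqrt(687))) = -815/(1044 + sqrt(687))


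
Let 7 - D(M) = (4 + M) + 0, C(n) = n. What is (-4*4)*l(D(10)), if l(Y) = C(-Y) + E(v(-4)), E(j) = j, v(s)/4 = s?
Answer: 144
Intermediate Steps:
v(s) = 4*s
D(M) = 3 - M (D(M) = 7 - ((4 + M) + 0) = 7 - (4 + M) = 7 + (-4 - M) = 3 - M)
l(Y) = -16 - Y (l(Y) = -Y + 4*(-4) = -Y - 16 = -16 - Y)
(-4*4)*l(D(10)) = (-4*4)*(-16 - (3 - 1*10)) = -16*(-16 - (3 - 10)) = -16*(-16 - 1*(-7)) = -16*(-16 + 7) = -16*(-9) = 144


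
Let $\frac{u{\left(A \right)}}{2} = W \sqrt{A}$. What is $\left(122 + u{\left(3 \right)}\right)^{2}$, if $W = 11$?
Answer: $16336 + 5368 \sqrt{3} \approx 25634.0$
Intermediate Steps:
$u{\left(A \right)} = 22 \sqrt{A}$ ($u{\left(A \right)} = 2 \cdot 11 \sqrt{A} = 22 \sqrt{A}$)
$\left(122 + u{\left(3 \right)}\right)^{2} = \left(122 + 22 \sqrt{3}\right)^{2}$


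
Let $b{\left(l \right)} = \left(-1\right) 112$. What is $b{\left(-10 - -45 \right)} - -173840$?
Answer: $173728$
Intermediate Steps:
$b{\left(l \right)} = -112$
$b{\left(-10 - -45 \right)} - -173840 = -112 - -173840 = -112 + 173840 = 173728$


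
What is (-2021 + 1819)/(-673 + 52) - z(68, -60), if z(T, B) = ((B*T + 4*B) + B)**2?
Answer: -11913512198/621 ≈ -1.9184e+7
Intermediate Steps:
z(T, B) = (5*B + B*T)**2 (z(T, B) = ((4*B + B*T) + B)**2 = (5*B + B*T)**2)
(-2021 + 1819)/(-673 + 52) - z(68, -60) = (-2021 + 1819)/(-673 + 52) - (-60)**2*(5 + 68)**2 = -202/(-621) - 3600*73**2 = -202*(-1/621) - 3600*5329 = 202/621 - 1*19184400 = 202/621 - 19184400 = -11913512198/621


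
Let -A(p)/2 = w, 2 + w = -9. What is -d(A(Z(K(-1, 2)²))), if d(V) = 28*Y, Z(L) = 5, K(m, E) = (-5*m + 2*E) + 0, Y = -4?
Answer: 112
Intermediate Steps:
K(m, E) = -5*m + 2*E
w = -11 (w = -2 - 9 = -11)
A(p) = 22 (A(p) = -2*(-11) = 22)
d(V) = -112 (d(V) = 28*(-4) = -112)
-d(A(Z(K(-1, 2)²))) = -1*(-112) = 112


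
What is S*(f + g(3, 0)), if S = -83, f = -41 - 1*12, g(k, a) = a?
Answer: 4399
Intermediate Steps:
f = -53 (f = -41 - 12 = -53)
S*(f + g(3, 0)) = -83*(-53 + 0) = -83*(-53) = 4399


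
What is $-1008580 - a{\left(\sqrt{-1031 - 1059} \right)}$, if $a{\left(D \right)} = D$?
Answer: $-1008580 - i \sqrt{2090} \approx -1.0086 \cdot 10^{6} - 45.716 i$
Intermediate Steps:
$-1008580 - a{\left(\sqrt{-1031 - 1059} \right)} = -1008580 - \sqrt{-1031 - 1059} = -1008580 - \sqrt{-2090} = -1008580 - i \sqrt{2090}$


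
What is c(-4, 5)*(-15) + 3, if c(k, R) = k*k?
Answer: -237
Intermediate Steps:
c(k, R) = k²
c(-4, 5)*(-15) + 3 = (-4)²*(-15) + 3 = 16*(-15) + 3 = -240 + 3 = -237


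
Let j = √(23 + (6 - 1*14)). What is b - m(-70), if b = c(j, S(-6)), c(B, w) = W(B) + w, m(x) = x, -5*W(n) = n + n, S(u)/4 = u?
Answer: 46 - 2*√15/5 ≈ 44.451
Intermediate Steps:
S(u) = 4*u
W(n) = -2*n/5 (W(n) = -(n + n)/5 = -2*n/5)
j = √15 (j = √(23 + (6 - 14)) = √(23 - 8) = √15 ≈ 3.8730)
c(B, w) = w - 2*B/5 (c(B, w) = -2*B/5 + w = w - 2*B/5)
b = -24 - 2*√15/5 (b = 4*(-6) - 2*√15/5 = -24 - 2*√15/5 ≈ -25.549)
b - m(-70) = (-24 - 2*√15/5) - 1*(-70) = (-24 - 2*√15/5) + 70 = 46 - 2*√15/5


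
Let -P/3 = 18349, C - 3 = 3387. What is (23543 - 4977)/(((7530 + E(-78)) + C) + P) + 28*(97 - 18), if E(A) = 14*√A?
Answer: 1435467848174/649069139 - 259924*I*√78/1947207417 ≈ 2211.6 - 0.0011789*I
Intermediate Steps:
C = 3390 (C = 3 + 3387 = 3390)
P = -55047 (P = -3*18349 = -55047)
(23543 - 4977)/(((7530 + E(-78)) + C) + P) + 28*(97 - 18) = (23543 - 4977)/(((7530 + 14*√(-78)) + 3390) - 55047) + 28*(97 - 18) = 18566/(((7530 + 14*(I*√78)) + 3390) - 55047) + 28*79 = 18566/(((7530 + 14*I*√78) + 3390) - 55047) + 2212 = 18566/((10920 + 14*I*√78) - 55047) + 2212 = 18566/(-44127 + 14*I*√78) + 2212 = 2212 + 18566/(-44127 + 14*I*√78)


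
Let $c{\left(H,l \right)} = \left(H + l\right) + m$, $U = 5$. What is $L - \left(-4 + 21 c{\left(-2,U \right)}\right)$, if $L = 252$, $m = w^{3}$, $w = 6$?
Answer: $-4343$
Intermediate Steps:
$m = 216$ ($m = 6^{3} = 216$)
$c{\left(H,l \right)} = 216 + H + l$ ($c{\left(H,l \right)} = \left(H + l\right) + 216 = 216 + H + l$)
$L - \left(-4 + 21 c{\left(-2,U \right)}\right) = 252 - \left(-4 + 21 \left(216 - 2 + 5\right)\right) = 252 - \left(-4 + 21 \cdot 219\right) = 252 - \left(-4 + 4599\right) = 252 - 4595 = -4343$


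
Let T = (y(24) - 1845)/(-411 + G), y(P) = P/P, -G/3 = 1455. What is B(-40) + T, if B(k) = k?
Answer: -47299/1194 ≈ -39.614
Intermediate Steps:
G = -4365 (G = -3*1455 = -4365)
y(P) = 1
T = 461/1194 (T = (1 - 1845)/(-411 - 4365) = -1844/(-4776) = -1844*(-1/4776) = 461/1194 ≈ 0.38610)
B(-40) + T = -40 + 461/1194 = -47299/1194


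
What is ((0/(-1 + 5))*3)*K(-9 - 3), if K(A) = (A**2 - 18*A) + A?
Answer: 0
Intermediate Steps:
K(A) = A**2 - 17*A
((0/(-1 + 5))*3)*K(-9 - 3) = ((0/(-1 + 5))*3)*((-9 - 3)*(-17 + (-9 - 3))) = ((0/4)*3)*(-12*(-17 - 12)) = ((0*(1/4))*3)*(-12*(-29)) = (0*3)*348 = 0*348 = 0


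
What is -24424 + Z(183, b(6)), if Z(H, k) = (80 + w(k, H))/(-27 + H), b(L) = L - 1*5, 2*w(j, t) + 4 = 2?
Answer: -3810065/156 ≈ -24424.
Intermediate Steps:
w(j, t) = -1 (w(j, t) = -2 + (½)*2 = -2 + 1 = -1)
b(L) = -5 + L (b(L) = L - 5 = -5 + L)
Z(H, k) = 79/(-27 + H) (Z(H, k) = (80 - 1)/(-27 + H) = 79/(-27 + H))
-24424 + Z(183, b(6)) = -24424 + 79/(-27 + 183) = -24424 + 79/156 = -3810065/156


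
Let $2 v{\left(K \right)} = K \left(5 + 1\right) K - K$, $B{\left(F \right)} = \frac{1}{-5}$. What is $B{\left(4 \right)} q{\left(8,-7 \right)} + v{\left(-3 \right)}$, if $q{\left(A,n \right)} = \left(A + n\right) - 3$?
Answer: $\frac{289}{10} \approx 28.9$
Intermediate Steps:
$q{\left(A,n \right)} = -3 + A + n$
$B{\left(F \right)} = - \frac{1}{5}$
$v{\left(K \right)} = 3 K^{2} - \frac{K}{2}$ ($v{\left(K \right)} = \frac{K \left(5 + 1\right) K - K}{2} = \frac{K 6 K - K}{2} = \frac{6 K K - K}{2} = \frac{6 K^{2} - K}{2} = \frac{- K + 6 K^{2}}{2} = 3 K^{2} - \frac{K}{2}$)
$B{\left(4 \right)} q{\left(8,-7 \right)} + v{\left(-3 \right)} = - \frac{-3 + 8 - 7}{5} + \frac{1}{2} \left(-3\right) \left(-1 + 6 \left(-3\right)\right) = \left(- \frac{1}{5}\right) \left(-2\right) + \frac{1}{2} \left(-3\right) \left(-1 - 18\right) = \frac{2}{5} + \frac{1}{2} \left(-3\right) \left(-19\right) = \frac{2}{5} + \frac{57}{2} = \frac{289}{10}$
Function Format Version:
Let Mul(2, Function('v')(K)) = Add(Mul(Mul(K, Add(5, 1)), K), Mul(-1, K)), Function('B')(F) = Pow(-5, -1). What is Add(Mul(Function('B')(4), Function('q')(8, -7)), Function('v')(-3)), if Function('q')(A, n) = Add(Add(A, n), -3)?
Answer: Rational(289, 10) ≈ 28.900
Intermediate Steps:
Function('q')(A, n) = Add(-3, A, n)
Function('B')(F) = Rational(-1, 5)
Function('v')(K) = Add(Mul(3, Pow(K, 2)), Mul(Rational(-1, 2), K)) (Function('v')(K) = Mul(Rational(1, 2), Add(Mul(Mul(K, Add(5, 1)), K), Mul(-1, K))) = Mul(Rational(1, 2), Add(Mul(Mul(K, 6), K), Mul(-1, K))) = Mul(Rational(1, 2), Add(Mul(Mul(6, K), K), Mul(-1, K))) = Mul(Rational(1, 2), Add(Mul(6, Pow(K, 2)), Mul(-1, K))) = Mul(Rational(1, 2), Add(Mul(-1, K), Mul(6, Pow(K, 2)))) = Add(Mul(3, Pow(K, 2)), Mul(Rational(-1, 2), K)))
Add(Mul(Function('B')(4), Function('q')(8, -7)), Function('v')(-3)) = Add(Mul(Rational(-1, 5), Add(-3, 8, -7)), Mul(Rational(1, 2), -3, Add(-1, Mul(6, -3)))) = Add(Mul(Rational(-1, 5), -2), Mul(Rational(1, 2), -3, Add(-1, -18))) = Add(Rational(2, 5), Mul(Rational(1, 2), -3, -19)) = Add(Rational(2, 5), Rational(57, 2)) = Rational(289, 10)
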